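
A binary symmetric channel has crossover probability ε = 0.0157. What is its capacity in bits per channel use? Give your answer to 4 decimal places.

Binary symmetric channel: C = 1 − h₂(ε) where h₂ is the binary entropy function.
h₂(0.0157) = −0.0157·log₂0.0157 − 0.9843·log₂0.9843 = 0.1166.
C = 1 − 0.1166 = 0.8834 bits per channel use.

0.8834 bits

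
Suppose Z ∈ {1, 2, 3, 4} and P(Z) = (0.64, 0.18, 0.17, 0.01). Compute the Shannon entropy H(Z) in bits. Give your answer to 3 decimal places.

1.358 bits

H(Z) = −Σ p·log₂ p.
  −(0.64)·log₂(0.64) = 0.4121
  −(0.18)·log₂(0.18) = 0.4453
  −(0.17)·log₂(0.17) = 0.4346
  −(0.01)·log₂(0.01) = 0.0664
Sum: 0.4121 + 0.4453 + 0.4346 + 0.0664 = 1.358 bits.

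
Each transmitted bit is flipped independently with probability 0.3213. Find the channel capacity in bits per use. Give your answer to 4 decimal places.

Binary symmetric channel: C = 1 − h₂(ε) where h₂ is the binary entropy function.
h₂(0.3213) = −0.3213·log₂0.3213 − 0.6787·log₂0.6787 = 0.9058.
C = 1 − 0.9058 = 0.0942 bits per channel use.

0.0942 bits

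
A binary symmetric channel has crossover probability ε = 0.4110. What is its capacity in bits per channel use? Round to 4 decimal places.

Binary symmetric channel: C = 1 − h₂(ε) where h₂ is the binary entropy function.
h₂(0.4110) = −0.4110·log₂0.4110 − 0.5890·log₂0.5890 = 0.9770.
C = 1 − 0.9770 = 0.0230 bits per channel use.

0.0230 bits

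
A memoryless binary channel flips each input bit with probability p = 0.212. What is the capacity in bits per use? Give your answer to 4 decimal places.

Binary symmetric channel: C = 1 − h₂(ε) where h₂ is the binary entropy function.
h₂(0.212) = −0.212·log₂0.212 − 0.788·log₂0.788 = 0.7453.
C = 1 − 0.7453 = 0.2547 bits per channel use.

0.2547 bits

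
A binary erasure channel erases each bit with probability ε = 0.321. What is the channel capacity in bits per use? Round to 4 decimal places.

Binary erasure channel: capacity C = 1 − ε.
C = 1 − 0.321 = 0.6790 bits per channel use.

0.6790 bits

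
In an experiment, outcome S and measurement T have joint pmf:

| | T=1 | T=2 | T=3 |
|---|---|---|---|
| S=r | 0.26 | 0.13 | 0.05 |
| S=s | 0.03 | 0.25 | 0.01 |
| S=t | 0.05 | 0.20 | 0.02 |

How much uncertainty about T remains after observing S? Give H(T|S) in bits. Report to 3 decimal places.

Chain rule: H(T|S) = H(S,T) − H(S).
Marginals: p(S) = (0.4400, 0.2900, 0.2700), p(T) = (0.3400, 0.5800, 0.0800).
H(S,T) = 2.6156 bits; H(S) = 1.5491 bits.
H(T|S) = 2.6156 − 1.5491 = 1.067 bits.

1.067 bits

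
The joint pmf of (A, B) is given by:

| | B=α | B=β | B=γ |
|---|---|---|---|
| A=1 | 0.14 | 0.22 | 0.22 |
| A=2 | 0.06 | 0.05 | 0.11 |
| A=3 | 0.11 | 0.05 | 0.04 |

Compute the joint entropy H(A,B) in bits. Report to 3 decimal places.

H(A,B) = −Σ p(x,y)·log₂ p(x,y) over all 9 cells.
  cell (1,α): −0.14·log₂0.14 = 0.3971
  cell (1,β): −0.22·log₂0.22 = 0.4806
  cell (1,γ): −0.22·log₂0.22 = 0.4806
  cell (2,α): −0.06·log₂0.06 = 0.2435
  cell (2,β): −0.05·log₂0.05 = 0.2161
  cell (2,γ): −0.11·log₂0.11 = 0.3503
  cell (3,α): −0.11·log₂0.11 = 0.3503
  cell (3,β): −0.05·log₂0.05 = 0.2161
  cell (3,γ): −0.04·log₂0.04 = 0.1858
Sum = 2.920 bits.

2.920 bits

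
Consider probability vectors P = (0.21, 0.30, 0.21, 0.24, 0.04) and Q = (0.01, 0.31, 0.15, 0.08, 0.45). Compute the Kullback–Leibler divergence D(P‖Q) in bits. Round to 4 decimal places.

1.2509 bits

D(P‖Q) = Σ p·log₂(p/q).
  0.21·log₂(0.21/0.01) = 0.92239
  0.30·log₂(0.30/0.31) = -0.01419
  0.21·log₂(0.21/0.15) = 0.10194
  0.24·log₂(0.24/0.08) = 0.38039
  0.04·log₂(0.04/0.45) = -0.13967
D(P‖Q) = 1.2509 bits.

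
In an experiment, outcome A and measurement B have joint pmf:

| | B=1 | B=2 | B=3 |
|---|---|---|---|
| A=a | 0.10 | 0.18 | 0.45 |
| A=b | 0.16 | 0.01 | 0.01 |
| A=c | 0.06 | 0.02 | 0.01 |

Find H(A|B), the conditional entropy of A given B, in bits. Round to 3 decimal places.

Marginals: p(A) = (0.7300, 0.1800, 0.0900), p(B) = (0.3200, 0.2100, 0.4700).
H(A|B) = Σ p(B) · H(A|B=·).
  B=1: p=0.3200, H(A|B=1) = 1.4772
  B=2: p=0.2100, H(A|B=2) = 0.7229
  B=3: p=0.4700, H(A|B=3) = 0.2964
Weighted sum = 0.764 bits.

0.764 bits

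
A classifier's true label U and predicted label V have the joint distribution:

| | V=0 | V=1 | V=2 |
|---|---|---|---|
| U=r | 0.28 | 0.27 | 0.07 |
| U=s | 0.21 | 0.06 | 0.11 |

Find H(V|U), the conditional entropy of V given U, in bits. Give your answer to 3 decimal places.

1.401 bits

Marginals: p(U) = (0.6200, 0.3800), p(V) = (0.4900, 0.3300, 0.1800).
H(V|U) = Σ p(U) · H(V|U=·).
  U=r: p=0.6200, H(V|U=r) = 1.3955
  U=s: p=0.3800, H(V|U=s) = 1.4110
Weighted sum = 1.401 bits.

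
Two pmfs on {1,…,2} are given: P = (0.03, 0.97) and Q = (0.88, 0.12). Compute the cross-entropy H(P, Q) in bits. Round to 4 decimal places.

H(P,Q) = −Σ p·log₂ q.
  −0.03·log₂(0.88) = 0.00553
  −0.97·log₂(0.12) = 2.96713
H(P,Q) = 2.9727 bits.

2.9727 bits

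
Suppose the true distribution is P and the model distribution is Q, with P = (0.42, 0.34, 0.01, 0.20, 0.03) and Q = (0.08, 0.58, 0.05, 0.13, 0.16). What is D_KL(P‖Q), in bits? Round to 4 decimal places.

D(P‖Q) = Σ p·log₂(p/q).
  0.42·log₂(0.42/0.08) = 1.00477
  0.34·log₂(0.34/0.58) = -0.26198
  0.01·log₂(0.01/0.05) = -0.02322
  0.20·log₂(0.20/0.13) = 0.12430
  0.03·log₂(0.03/0.16) = -0.07245
D(P‖Q) = 0.7714 bits.

0.7714 bits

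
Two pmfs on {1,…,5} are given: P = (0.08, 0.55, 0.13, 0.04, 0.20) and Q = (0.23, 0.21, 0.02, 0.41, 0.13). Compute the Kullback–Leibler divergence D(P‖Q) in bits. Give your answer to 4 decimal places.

0.9831 bits

D(P‖Q) = Σ p·log₂(p/q).
  0.08·log₂(0.08/0.23) = -0.12188
  0.55·log₂(0.55/0.21) = 0.76397
  0.13·log₂(0.13/0.02) = 0.35106
  0.04·log₂(0.04/0.41) = -0.13430
  0.20·log₂(0.20/0.13) = 0.12430
D(P‖Q) = 0.9831 bits.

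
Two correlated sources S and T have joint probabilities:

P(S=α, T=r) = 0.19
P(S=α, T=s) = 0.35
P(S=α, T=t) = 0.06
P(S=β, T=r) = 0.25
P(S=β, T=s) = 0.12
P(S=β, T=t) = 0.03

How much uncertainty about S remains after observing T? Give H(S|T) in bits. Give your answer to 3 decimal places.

0.902 bits

Marginals: p(S) = (0.6000, 0.4000), p(T) = (0.4400, 0.4700, 0.0900).
H(S|T) = Σ p(T) · H(S|T=·).
  T=r: p=0.4400, H(S|T=r) = 0.9865
  T=s: p=0.4700, H(S|T=s) = 0.8196
  T=t: p=0.0900, H(S|T=t) = 0.9183
Weighted sum = 0.902 bits.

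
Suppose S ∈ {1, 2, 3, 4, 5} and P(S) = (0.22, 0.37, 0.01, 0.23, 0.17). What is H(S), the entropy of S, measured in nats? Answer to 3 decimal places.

H(S) = −Σ p·ln p.
  −(0.22)·ln(0.22) = 0.3331
  −(0.37)·ln(0.37) = 0.3679
  −(0.01)·ln(0.01) = 0.0461
  −(0.23)·ln(0.23) = 0.3380
  −(0.17)·ln(0.17) = 0.3012
Sum: 0.3331 + 0.3679 + 0.0461 + 0.3380 + 0.3012 = 1.386 nats.

1.386 nats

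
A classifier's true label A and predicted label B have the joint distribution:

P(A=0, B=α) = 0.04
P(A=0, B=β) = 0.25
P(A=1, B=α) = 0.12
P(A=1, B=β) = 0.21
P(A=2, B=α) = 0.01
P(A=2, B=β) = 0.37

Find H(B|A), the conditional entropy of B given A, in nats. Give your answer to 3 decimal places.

Marginals: p(A) = (0.2900, 0.3300, 0.3800), p(B) = (0.1700, 0.8300).
H(B|A) = Σ p(A) · H(B|A=·).
  A=0: p=0.2900, H(B|A=0) = 0.4012
  A=1: p=0.3300, H(B|A=1) = 0.6555
  A=2: p=0.3800, H(B|A=2) = 0.1217
Weighted sum = 0.379 nats.

0.379 nats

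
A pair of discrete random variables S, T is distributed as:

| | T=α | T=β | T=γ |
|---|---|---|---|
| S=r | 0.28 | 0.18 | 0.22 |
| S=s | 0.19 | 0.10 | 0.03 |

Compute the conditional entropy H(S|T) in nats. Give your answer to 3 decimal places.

0.591 nats

Chain rule: H(S|T) = H(S,T) − H(T).
Marginals: p(S) = (0.6800, 0.3200), p(T) = (0.4700, 0.2800, 0.2500).
H(S,T) = 1.6492 nats; H(T) = 1.0579 nats.
H(S|T) = 1.6492 − 1.0579 = 0.591 nats.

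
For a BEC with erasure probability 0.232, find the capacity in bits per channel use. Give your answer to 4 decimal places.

Binary erasure channel: capacity C = 1 − ε.
C = 1 − 0.232 = 0.7680 bits per channel use.

0.7680 bits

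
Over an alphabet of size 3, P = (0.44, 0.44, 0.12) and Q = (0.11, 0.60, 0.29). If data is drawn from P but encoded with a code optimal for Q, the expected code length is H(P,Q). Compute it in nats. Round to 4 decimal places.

1.3445 nats

H(P,Q) = −Σ p·ln q.
  −0.44·ln(0.11) = 0.97120
  −0.44·ln(0.60) = 0.22476
  −0.12·ln(0.29) = 0.14854
H(P,Q) = 1.3445 nats.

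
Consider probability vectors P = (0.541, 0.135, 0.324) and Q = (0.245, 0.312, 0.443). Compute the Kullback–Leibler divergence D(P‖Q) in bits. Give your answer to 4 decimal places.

0.3089 bits

D(P‖Q) = Σ p·log₂(p/q).
  0.541·log₂(0.541/0.245) = 0.61828
  0.135·log₂(0.135/0.312) = -0.16316
  0.324·log₂(0.324/0.443) = -0.14623
D(P‖Q) = 0.3089 bits.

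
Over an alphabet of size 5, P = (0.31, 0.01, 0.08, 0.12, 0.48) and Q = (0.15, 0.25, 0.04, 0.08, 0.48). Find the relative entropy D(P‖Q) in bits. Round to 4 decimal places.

0.4284 bits

D(P‖Q) = Σ p·log₂(p/q).
  0.31·log₂(0.31/0.15) = 0.32466
  0.01·log₂(0.01/0.25) = -0.04644
  0.08·log₂(0.08/0.04) = 0.08000
  0.12·log₂(0.12/0.08) = 0.07020
  0.48·log₂(0.48/0.48) = 0.00000
D(P‖Q) = 0.4284 bits.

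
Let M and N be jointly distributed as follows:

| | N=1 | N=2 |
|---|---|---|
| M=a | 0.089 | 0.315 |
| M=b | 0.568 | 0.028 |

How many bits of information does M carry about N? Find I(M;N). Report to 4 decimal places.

0.4574 bits

Marginals: p(M) = (0.4040, 0.5960), p(N) = (0.6570, 0.3430).
I(M;N) = H(M) + H(N) − H(M,N).
H(M) = 0.9732, H(N) = 0.9277, H(M,N) = 1.4435.
I(M;N) = 0.9732 + 0.9277 − 1.4435 = 0.4574 bits.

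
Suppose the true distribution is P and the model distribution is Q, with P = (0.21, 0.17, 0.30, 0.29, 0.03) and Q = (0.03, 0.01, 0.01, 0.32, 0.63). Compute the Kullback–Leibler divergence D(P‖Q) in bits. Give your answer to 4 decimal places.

D(P‖Q) = Σ p·log₂(p/q).
  0.21·log₂(0.21/0.03) = 0.58954
  0.17·log₂(0.17/0.01) = 0.69487
  0.30·log₂(0.30/0.01) = 1.47207
  0.29·log₂(0.29/0.32) = -0.04119
  0.03·log₂(0.03/0.63) = -0.13177
D(P‖Q) = 2.5835 bits.

2.5835 bits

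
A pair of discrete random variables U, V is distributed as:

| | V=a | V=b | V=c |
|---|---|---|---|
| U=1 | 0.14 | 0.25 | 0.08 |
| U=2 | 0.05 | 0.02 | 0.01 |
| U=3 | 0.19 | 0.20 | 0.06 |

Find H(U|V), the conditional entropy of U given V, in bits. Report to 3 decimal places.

1.294 bits

Marginals: p(U) = (0.4700, 0.0800, 0.4500), p(V) = (0.3800, 0.4700, 0.1500).
H(U|V) = Σ p(V) · H(U|V=·).
  V=a: p=0.3800, H(U|V=a) = 1.4157
  V=b: p=0.4700, H(U|V=b) = 1.2028
  V=c: p=0.1500, H(U|V=c) = 1.2729
Weighted sum = 1.294 bits.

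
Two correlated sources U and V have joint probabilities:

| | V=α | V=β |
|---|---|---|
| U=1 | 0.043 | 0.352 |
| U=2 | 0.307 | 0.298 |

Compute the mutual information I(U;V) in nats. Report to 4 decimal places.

Marginals: p(U) = (0.3950, 0.6050), p(V) = (0.3500, 0.6500).
I(U;V) = Σ p(x,y)·ln[p(x,y)/(p(x)p(y))].
  (1,α): 0.043·ln(0.3110) = -0.05022
  (1,β): 0.352·ln(1.3710) = 0.11107
  (2,α): 0.307·ln(1.4498) = 0.11403
  (2,β): 0.298·ln(0.7578) = -0.08265
Sum = 0.0922 nats.

0.0922 nats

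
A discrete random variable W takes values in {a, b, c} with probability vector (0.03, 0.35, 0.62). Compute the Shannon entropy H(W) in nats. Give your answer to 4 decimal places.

H(W) = −Σ p·ln p.
  −(0.03)·ln(0.03) = 0.10520
  −(0.35)·ln(0.35) = 0.36744
  −(0.62)·ln(0.62) = 0.29638
Sum: 0.10520 + 0.36744 + 0.29638 = 0.7690 nats.

0.7690 nats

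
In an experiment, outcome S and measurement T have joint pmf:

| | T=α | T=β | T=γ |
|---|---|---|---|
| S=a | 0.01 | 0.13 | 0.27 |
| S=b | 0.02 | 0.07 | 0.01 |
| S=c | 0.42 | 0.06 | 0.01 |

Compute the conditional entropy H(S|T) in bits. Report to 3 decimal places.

Chain rule: H(S|T) = H(S,T) − H(T).
Marginals: p(S) = (0.4100, 0.1000, 0.4900), p(T) = (0.4500, 0.2600, 0.2900).
H(S,T) = 2.2426 bits; H(T) = 1.5416 bits.
H(S|T) = 2.2426 − 1.5416 = 0.701 bits.

0.701 bits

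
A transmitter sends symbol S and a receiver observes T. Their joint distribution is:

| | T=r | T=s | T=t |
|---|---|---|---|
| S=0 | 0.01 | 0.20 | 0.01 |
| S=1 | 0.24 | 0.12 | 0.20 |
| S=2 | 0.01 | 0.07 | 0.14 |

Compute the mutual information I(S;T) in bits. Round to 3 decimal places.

0.340 bits

Marginals: p(S) = (0.2200, 0.5600, 0.2200), p(T) = (0.2600, 0.3900, 0.3500).
I(S;T) = Σ p(x,y)·log₂[p(x,y)/(p(x)p(y))].
  (0,r): 0.01·log₂(0.1748) = -0.0252
  (0,s): 0.20·log₂(2.3310) = 0.2442
  (0,t): 0.01·log₂(0.1299) = -0.0294
  (1,r): 0.24·log₂(1.6484) = 0.1730
  (1,s): 0.12·log₂(0.5495) = -0.1037
  (1,t): 0.20·log₂(1.0204) = 0.0058
  (2,r): 0.01·log₂(0.1748) = -0.0252
  (2,s): 0.07·log₂(0.8159) = -0.0206
  (2,t): 0.14·log₂(1.8182) = 0.1207
Sum = 0.340 bits.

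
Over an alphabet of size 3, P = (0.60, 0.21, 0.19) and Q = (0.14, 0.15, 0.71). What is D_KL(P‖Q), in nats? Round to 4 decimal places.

D(P‖Q) = Σ p·ln(p/q).
  0.60·ln(0.60/0.14) = 0.87317
  0.21·ln(0.21/0.15) = 0.07066
  0.19·ln(0.19/0.71) = -0.25047
D(P‖Q) = 0.6934 nats.

0.6934 nats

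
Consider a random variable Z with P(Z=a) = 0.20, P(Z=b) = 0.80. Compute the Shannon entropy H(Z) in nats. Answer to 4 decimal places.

0.5004 nats

H(Z) = −Σ p·ln p.
  −(0.20)·ln(0.20) = 0.32189
  −(0.80)·ln(0.80) = 0.17851
Sum: 0.32189 + 0.17851 = 0.5004 nats.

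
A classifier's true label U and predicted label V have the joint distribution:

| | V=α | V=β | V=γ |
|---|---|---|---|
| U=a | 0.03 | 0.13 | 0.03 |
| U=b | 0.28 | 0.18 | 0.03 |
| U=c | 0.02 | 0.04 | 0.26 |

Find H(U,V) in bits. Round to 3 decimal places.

H(U,V) = −Σ p(x,y)·log₂ p(x,y) over all 9 cells.
  cell (a,α): −0.03·log₂0.03 = 0.1518
  cell (a,β): −0.13·log₂0.13 = 0.3826
  cell (a,γ): −0.03·log₂0.03 = 0.1518
  cell (b,α): −0.28·log₂0.28 = 0.5142
  cell (b,β): −0.18·log₂0.18 = 0.4453
  cell (b,γ): −0.03·log₂0.03 = 0.1518
  cell (c,α): −0.02·log₂0.02 = 0.1129
  cell (c,β): −0.04·log₂0.04 = 0.1858
  cell (c,γ): −0.26·log₂0.26 = 0.5053
Sum = 2.601 bits.

2.601 bits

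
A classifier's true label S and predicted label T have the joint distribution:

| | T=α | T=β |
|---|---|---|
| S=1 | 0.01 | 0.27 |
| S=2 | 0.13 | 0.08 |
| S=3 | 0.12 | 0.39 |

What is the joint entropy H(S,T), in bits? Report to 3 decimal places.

2.147 bits

H(S,T) = −Σ p(x,y)·log₂ p(x,y) over all 6 cells.
  cell (1,α): −0.01·log₂0.01 = 0.0664
  cell (1,β): −0.27·log₂0.27 = 0.5100
  cell (2,α): −0.13·log₂0.13 = 0.3826
  cell (2,β): −0.08·log₂0.08 = 0.2915
  cell (3,α): −0.12·log₂0.12 = 0.3671
  cell (3,β): −0.39·log₂0.39 = 0.5298
Sum = 2.147 bits.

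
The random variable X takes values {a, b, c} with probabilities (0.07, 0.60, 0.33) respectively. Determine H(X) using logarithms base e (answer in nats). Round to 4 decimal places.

0.8585 nats

H(X) = −Σ p·ln p.
  −(0.07)·ln(0.07) = 0.18615
  −(0.60)·ln(0.60) = 0.30650
  −(0.33)·ln(0.33) = 0.36586
Sum: 0.18615 + 0.30650 + 0.36586 = 0.8585 nats.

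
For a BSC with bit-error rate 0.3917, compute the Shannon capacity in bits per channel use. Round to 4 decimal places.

Binary symmetric channel: C = 1 − h₂(ε) where h₂ is the binary entropy function.
h₂(0.3917) = −0.3917·log₂0.3917 − 0.6083·log₂0.6083 = 0.9659.
C = 1 − 0.9659 = 0.0341 bits per channel use.

0.0341 bits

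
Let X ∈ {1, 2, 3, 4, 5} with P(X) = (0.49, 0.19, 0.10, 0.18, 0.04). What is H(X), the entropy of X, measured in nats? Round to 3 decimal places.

H(X) = −Σ p·ln p.
  −(0.49)·ln(0.49) = 0.3495
  −(0.19)·ln(0.19) = 0.3155
  −(0.10)·ln(0.10) = 0.2303
  −(0.18)·ln(0.18) = 0.3087
  −(0.04)·ln(0.04) = 0.1288
Sum: 0.3495 + 0.3155 + 0.2303 + 0.3087 + 0.1288 = 1.333 nats.

1.333 nats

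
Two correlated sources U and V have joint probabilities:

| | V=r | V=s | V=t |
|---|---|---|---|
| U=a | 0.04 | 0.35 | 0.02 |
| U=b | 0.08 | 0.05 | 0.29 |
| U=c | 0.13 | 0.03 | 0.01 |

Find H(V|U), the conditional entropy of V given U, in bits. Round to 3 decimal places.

0.967 bits

Chain rule: H(V|U) = H(U,V) − H(U).
Marginals: p(U) = (0.4100, 0.4200, 0.1700), p(V) = (0.2500, 0.4300, 0.3200).
H(U,V) = 2.4551 bits; H(U) = 1.4876 bits.
H(V|U) = 2.4551 − 1.4876 = 0.967 bits.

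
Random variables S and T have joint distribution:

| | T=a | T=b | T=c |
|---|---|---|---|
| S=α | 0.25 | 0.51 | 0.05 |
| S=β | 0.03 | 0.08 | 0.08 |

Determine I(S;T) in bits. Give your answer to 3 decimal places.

0.101 bits

Marginals: p(S) = (0.8100, 0.1900), p(T) = (0.2800, 0.5900, 0.1300).
I(S;T) = H(S) + H(T) − H(S,T).
H(S) = 0.7015, H(T) = 1.3460, H(S,T) = 1.9463.
I(S;T) = 0.7015 + 1.3460 − 1.9463 = 0.101 bits.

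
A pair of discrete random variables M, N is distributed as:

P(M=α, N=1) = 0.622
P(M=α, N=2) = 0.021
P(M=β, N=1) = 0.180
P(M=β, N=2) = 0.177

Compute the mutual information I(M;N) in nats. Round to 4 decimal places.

0.1577 nats

Marginals: p(M) = (0.6430, 0.3570), p(N) = (0.8020, 0.1980).
I(M;N) = H(M) + H(N) − H(M,N).
H(M) = 0.6517, H(N) = 0.4976, H(M,N) = 0.9916.
I(M;N) = 0.6517 + 0.4976 − 0.9916 = 0.1577 nats.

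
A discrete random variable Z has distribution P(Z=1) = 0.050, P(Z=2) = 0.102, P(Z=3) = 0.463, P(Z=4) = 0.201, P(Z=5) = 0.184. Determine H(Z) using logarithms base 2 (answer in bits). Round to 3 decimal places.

H(Z) = −Σ p·log₂ p.
  −(0.050)·log₂(0.050) = 0.2161
  −(0.102)·log₂(0.102) = 0.3359
  −(0.463)·log₂(0.463) = 0.5144
  −(0.201)·log₂(0.201) = 0.4653
  −(0.184)·log₂(0.184) = 0.4494
Sum: 0.2161 + 0.3359 + 0.5144 + 0.4653 + 0.4494 = 1.981 bits.

1.981 bits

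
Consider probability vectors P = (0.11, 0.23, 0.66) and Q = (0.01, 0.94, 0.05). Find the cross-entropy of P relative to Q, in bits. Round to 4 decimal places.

3.6038 bits

H(P,Q) = −Σ p·log₂ q.
  −0.11·log₂(0.01) = 0.73082
  −0.23·log₂(0.94) = 0.02053
  −0.66·log₂(0.05) = 2.85247
H(P,Q) = 3.6038 bits.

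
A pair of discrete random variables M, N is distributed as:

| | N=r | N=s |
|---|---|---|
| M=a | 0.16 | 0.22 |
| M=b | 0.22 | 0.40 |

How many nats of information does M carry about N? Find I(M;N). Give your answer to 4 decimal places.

0.0022 nats

Marginals: p(M) = (0.3800, 0.6200), p(N) = (0.3800, 0.6200).
I(M;N) = Σ p(x,y)·ln[p(x,y)/(p(x)p(y))].
  (a,r): 0.16·ln(1.1080) = 0.01641
  (a,s): 0.22·ln(0.9338) = -0.01507
  (b,r): 0.22·ln(0.9338) = -0.01507
  (b,s): 0.40·ln(1.0406) = 0.01591
Sum = 0.0022 nats.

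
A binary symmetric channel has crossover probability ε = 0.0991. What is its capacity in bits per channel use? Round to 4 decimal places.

0.5339 bits

Binary symmetric channel: C = 1 − h₂(ε) where h₂ is the binary entropy function.
h₂(0.0991) = −0.0991·log₂0.0991 − 0.9009·log₂0.9009 = 0.4661.
C = 1 − 0.4661 = 0.5339 bits per channel use.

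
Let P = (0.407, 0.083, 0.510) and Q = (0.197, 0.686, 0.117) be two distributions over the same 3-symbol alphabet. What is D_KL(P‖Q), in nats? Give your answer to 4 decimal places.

D(P‖Q) = Σ p·ln(p/q).
  0.407·ln(0.407/0.197) = 0.29532
  0.083·ln(0.083/0.686) = -0.17530
  0.510·ln(0.510/0.117) = 0.75084
D(P‖Q) = 0.8709 nats.

0.8709 nats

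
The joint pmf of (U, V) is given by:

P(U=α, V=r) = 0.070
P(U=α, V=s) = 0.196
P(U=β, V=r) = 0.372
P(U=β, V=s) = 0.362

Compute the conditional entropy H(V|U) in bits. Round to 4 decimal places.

Marginals: p(U) = (0.2660, 0.7340), p(V) = (0.4420, 0.5580).
H(V|U) = Σ p(U) · H(V|U=·).
  U=α: p=0.2660, H(V|U=α) = 0.8315
  U=β: p=0.7340, H(V|U=β) = 0.9999
Weighted sum = 0.9551 bits.

0.9551 bits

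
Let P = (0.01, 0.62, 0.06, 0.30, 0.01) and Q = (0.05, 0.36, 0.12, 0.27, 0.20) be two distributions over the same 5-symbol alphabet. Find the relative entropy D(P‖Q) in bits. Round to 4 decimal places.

D(P‖Q) = Σ p·log₂(p/q).
  0.01·log₂(0.01/0.05) = -0.02322
  0.62·log₂(0.62/0.36) = 0.48625
  0.06·log₂(0.06/0.12) = -0.06000
  0.30·log₂(0.30/0.27) = 0.04560
  0.01·log₂(0.01/0.20) = -0.04322
D(P‖Q) = 0.4054 bits.

0.4054 bits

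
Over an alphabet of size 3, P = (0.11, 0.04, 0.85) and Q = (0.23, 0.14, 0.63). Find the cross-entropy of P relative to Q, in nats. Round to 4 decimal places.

H(P,Q) = −Σ p·ln q.
  −0.11·ln(0.23) = 0.16166
  −0.04·ln(0.14) = 0.07864
  −0.85·ln(0.63) = 0.39273
H(P,Q) = 0.6330 nats.

0.6330 nats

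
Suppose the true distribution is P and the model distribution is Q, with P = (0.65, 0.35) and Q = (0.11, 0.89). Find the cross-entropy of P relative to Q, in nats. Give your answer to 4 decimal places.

1.4755 nats

H(P,Q) = −Σ p·ln q.
  −0.65·ln(0.11) = 1.43473
  −0.35·ln(0.89) = 0.04079
H(P,Q) = 1.4755 nats.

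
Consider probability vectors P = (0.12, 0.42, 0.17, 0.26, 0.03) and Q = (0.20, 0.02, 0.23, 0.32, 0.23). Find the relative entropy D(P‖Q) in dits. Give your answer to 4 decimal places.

0.4564 dits

D(P‖Q) = Σ p·log₁₀(p/q).
  0.12·log₁₀(0.12/0.20) = -0.02662
  0.42·log₁₀(0.42/0.02) = 0.55533
  0.17·log₁₀(0.17/0.23) = -0.02232
  0.26·log₁₀(0.26/0.32) = -0.02345
  0.03·log₁₀(0.03/0.23) = -0.02654
D(P‖Q) = 0.4564 dits.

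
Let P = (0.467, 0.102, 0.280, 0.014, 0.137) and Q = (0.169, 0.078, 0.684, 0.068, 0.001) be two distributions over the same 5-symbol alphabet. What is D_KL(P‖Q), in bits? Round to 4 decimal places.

1.3040 bits

D(P‖Q) = Σ p·log₂(p/q).
  0.467·log₂(0.467/0.169) = 0.68481
  0.102·log₂(0.102/0.078) = 0.03948
  0.280·log₂(0.280/0.684) = -0.36080
  0.014·log₂(0.014/0.068) = -0.03192
  0.137·log₂(0.137/0.001) = 0.97243
D(P‖Q) = 1.3040 bits.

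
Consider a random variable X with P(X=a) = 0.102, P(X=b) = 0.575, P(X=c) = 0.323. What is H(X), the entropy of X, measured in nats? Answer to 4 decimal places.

0.9161 nats

H(X) = −Σ p·ln p.
  −(0.102)·ln(0.102) = 0.23284
  −(0.575)·ln(0.575) = 0.31820
  −(0.323)·ln(0.323) = 0.36502
Sum: 0.23284 + 0.31820 + 0.36502 = 0.9161 nats.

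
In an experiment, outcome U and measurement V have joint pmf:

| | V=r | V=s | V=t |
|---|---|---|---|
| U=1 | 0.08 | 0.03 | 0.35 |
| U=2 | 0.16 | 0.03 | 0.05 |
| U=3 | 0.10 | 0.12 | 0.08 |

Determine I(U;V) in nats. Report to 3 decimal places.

Marginals: p(U) = (0.4600, 0.2400, 0.3000), p(V) = (0.3400, 0.1800, 0.4800).
I(U;V) = H(U) + H(V) − H(U,V).
H(U) = 1.0609, H(V) = 1.0278, H(U,V) = 1.9096.
I(U;V) = 1.0609 + 1.0278 − 1.9096 = 0.179 nats.

0.179 nats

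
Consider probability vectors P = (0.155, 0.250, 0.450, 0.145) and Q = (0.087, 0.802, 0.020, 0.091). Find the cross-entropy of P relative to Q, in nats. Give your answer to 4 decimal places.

H(P,Q) = −Σ p·ln q.
  −0.155·ln(0.087) = 0.37849
  −0.250·ln(0.802) = 0.05516
  −0.450·ln(0.020) = 1.76041
  −0.145·ln(0.091) = 0.34755
H(P,Q) = 2.5416 nats.

2.5416 nats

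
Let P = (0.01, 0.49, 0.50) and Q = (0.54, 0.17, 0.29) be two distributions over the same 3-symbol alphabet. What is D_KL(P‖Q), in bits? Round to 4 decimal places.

1.0837 bits

D(P‖Q) = Σ p·log₂(p/q).
  0.01·log₂(0.01/0.54) = -0.05755
  0.49·log₂(0.49/0.17) = 0.74835
  0.50·log₂(0.50/0.29) = 0.39294
D(P‖Q) = 1.0837 bits.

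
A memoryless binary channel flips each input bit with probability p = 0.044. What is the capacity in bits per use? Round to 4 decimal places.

Binary symmetric channel: C = 1 − h₂(ε) where h₂ is the binary entropy function.
h₂(0.044) = −0.044·log₂0.044 − 0.956·log₂0.956 = 0.2603.
C = 1 − 0.2603 = 0.7397 bits per channel use.

0.7397 bits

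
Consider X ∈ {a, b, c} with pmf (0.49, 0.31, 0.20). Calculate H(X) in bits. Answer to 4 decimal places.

H(X) = −Σ p·log₂ p.
  −(0.49)·log₂(0.49) = 0.50428
  −(0.31)·log₂(0.31) = 0.52379
  −(0.20)·log₂(0.20) = 0.46439
Sum: 0.50428 + 0.52379 + 0.46439 = 1.4925 bits.

1.4925 bits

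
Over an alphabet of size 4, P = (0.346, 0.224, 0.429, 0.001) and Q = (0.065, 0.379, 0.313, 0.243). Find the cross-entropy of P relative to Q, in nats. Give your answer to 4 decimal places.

H(P,Q) = −Σ p·ln q.
  −0.346·ln(0.065) = 0.94575
  −0.224·ln(0.379) = 0.21733
  −0.429·ln(0.313) = 0.49831
  −0.001·ln(0.243) = 0.00141
H(P,Q) = 1.6628 nats.

1.6628 nats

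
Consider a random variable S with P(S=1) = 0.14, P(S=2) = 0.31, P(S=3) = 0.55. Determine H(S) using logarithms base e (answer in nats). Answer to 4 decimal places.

0.9671 nats

H(S) = −Σ p·ln p.
  −(0.14)·ln(0.14) = 0.27526
  −(0.31)·ln(0.31) = 0.36307
  −(0.55)·ln(0.55) = 0.32881
Sum: 0.27526 + 0.36307 + 0.32881 = 0.9671 nats.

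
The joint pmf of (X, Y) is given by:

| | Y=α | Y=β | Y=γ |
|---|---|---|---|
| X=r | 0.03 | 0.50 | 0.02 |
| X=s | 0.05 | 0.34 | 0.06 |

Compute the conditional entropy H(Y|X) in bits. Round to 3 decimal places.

0.761 bits

Chain rule: H(Y|X) = H(X,Y) − H(X).
Marginals: p(X) = (0.5500, 0.4500), p(Y) = (0.0800, 0.8400, 0.0800).
H(X,Y) = 1.7534 bits; H(X) = 0.9928 bits.
H(Y|X) = 1.7534 − 0.9928 = 0.761 bits.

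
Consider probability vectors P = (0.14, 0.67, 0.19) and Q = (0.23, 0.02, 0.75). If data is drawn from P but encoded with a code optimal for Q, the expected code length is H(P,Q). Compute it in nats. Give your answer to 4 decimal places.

H(P,Q) = −Σ p·ln q.
  −0.14·ln(0.23) = 0.20575
  −0.67·ln(0.02) = 2.62106
  −0.19·ln(0.75) = 0.05466
H(P,Q) = 2.8815 nats.

2.8815 nats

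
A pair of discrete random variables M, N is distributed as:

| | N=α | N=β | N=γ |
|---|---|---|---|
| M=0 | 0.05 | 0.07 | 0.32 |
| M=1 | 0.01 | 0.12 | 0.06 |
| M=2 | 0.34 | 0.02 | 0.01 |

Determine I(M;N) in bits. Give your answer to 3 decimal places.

Marginals: p(M) = (0.4400, 0.1900, 0.3700), p(N) = (0.4000, 0.2100, 0.3900).
I(M;N) = H(M) + H(N) − H(M,N).
H(M) = 1.5071, H(N) = 1.5314, H(M,N) = 2.3962.
I(M;N) = 1.5071 + 1.5314 − 2.3962 = 0.642 bits.

0.642 bits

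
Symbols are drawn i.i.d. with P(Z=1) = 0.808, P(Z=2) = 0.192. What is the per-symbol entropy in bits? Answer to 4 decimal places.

H(Z) = −Σ p·log₂ p.
  −(0.808)·log₂(0.808) = 0.24852
  −(0.192)·log₂(0.192) = 0.45712
Sum: 0.24852 + 0.45712 = 0.7056 bits.

0.7056 bits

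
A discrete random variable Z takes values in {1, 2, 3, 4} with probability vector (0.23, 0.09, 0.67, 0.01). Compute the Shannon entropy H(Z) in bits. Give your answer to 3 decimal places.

1.254 bits

H(Z) = −Σ p·log₂ p.
  −(0.23)·log₂(0.23) = 0.4877
  −(0.09)·log₂(0.09) = 0.3127
  −(0.67)·log₂(0.67) = 0.3871
  −(0.01)·log₂(0.01) = 0.0664
Sum: 0.4877 + 0.3127 + 0.3871 + 0.0664 = 1.254 bits.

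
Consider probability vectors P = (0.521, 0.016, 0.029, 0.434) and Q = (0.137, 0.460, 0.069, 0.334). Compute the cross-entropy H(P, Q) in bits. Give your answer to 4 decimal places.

H(P,Q) = −Σ p·log₂ q.
  −0.521·log₂(0.137) = 1.49410
  −0.016·log₂(0.460) = 0.01792
  −0.029·log₂(0.069) = 0.11186
  −0.434·log₂(0.334) = 0.68662
H(P,Q) = 2.3105 bits.

2.3105 bits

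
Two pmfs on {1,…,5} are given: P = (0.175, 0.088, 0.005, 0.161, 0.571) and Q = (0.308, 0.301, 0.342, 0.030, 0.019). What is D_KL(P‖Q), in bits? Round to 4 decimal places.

D(P‖Q) = Σ p·log₂(p/q).
  0.175·log₂(0.175/0.308) = -0.14273
  0.088·log₂(0.088/0.301) = -0.15613
  0.005·log₂(0.005/0.342) = -0.03048
  0.161·log₂(0.161/0.030) = 0.39027
  0.571·log₂(0.571/0.019) = 2.80328
D(P‖Q) = 2.8642 bits.

2.8642 bits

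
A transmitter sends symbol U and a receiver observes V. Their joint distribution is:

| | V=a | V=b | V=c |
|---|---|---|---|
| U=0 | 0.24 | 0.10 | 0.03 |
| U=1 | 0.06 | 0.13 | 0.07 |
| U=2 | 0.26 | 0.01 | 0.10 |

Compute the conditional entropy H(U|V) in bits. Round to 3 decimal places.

Marginals: p(U) = (0.3700, 0.2600, 0.3700), p(V) = (0.5600, 0.2400, 0.2000).
H(U|V) = Σ p(V) · H(U|V=·).
  V=a: p=0.5600, H(U|V=a) = 1.3831
  V=b: p=0.2400, H(U|V=b) = 1.1964
  V=c: p=0.2000, H(U|V=c) = 1.4406
Weighted sum = 1.350 bits.

1.350 bits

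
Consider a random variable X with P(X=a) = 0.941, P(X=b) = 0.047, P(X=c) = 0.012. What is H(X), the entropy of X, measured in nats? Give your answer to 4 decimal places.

0.2540 nats

H(X) = −Σ p·ln p.
  −(0.941)·ln(0.941) = 0.05722
  −(0.047)·ln(0.047) = 0.14371
  −(0.012)·ln(0.012) = 0.05307
Sum: 0.05722 + 0.14371 + 0.05307 = 0.2540 nats.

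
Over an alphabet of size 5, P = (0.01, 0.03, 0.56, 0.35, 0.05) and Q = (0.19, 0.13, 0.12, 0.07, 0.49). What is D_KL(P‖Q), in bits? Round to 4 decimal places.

1.7866 bits

D(P‖Q) = Σ p·log₂(p/q).
  0.01·log₂(0.01/0.19) = -0.04248
  0.03·log₂(0.03/0.13) = -0.06346
  0.56·log₂(0.56/0.12) = 1.24454
  0.35·log₂(0.35/0.07) = 0.81267
  0.05·log₂(0.05/0.49) = -0.16464
D(P‖Q) = 1.7866 bits.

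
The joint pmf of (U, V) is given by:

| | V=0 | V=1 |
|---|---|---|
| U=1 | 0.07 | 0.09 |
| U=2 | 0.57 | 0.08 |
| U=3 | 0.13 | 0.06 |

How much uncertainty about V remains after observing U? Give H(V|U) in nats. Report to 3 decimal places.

Marginals: p(U) = (0.1600, 0.6500, 0.1900), p(V) = (0.7700, 0.2300).
H(V|U) = Σ p(U) · H(V|U=·).
  U=1: p=0.1600, H(V|U=1) = 0.6853
  U=2: p=0.6500, H(V|U=2) = 0.3730
  U=3: p=0.1900, H(V|U=3) = 0.6237
Weighted sum = 0.471 nats.

0.471 nats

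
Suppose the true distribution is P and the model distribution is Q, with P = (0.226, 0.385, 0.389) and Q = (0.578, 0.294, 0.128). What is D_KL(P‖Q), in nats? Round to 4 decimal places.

D(P‖Q) = Σ p·ln(p/q).
  0.226·ln(0.226/0.578) = -0.21222
  0.385·ln(0.385/0.294) = 0.10382
  0.389·ln(0.389/0.128) = 0.43239
D(P‖Q) = 0.3240 nats.

0.3240 nats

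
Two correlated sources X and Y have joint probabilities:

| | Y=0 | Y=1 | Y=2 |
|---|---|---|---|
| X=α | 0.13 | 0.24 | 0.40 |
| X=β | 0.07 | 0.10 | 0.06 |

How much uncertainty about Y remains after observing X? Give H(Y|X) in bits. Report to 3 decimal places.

1.472 bits

Chain rule: H(Y|X) = H(X,Y) − H(X).
Marginals: p(X) = (0.7700, 0.2300), p(Y) = (0.2000, 0.3400, 0.4600).
H(X,Y) = 2.2498 bits; H(X) = 0.7780 bits.
H(Y|X) = 2.2498 − 0.7780 = 1.472 bits.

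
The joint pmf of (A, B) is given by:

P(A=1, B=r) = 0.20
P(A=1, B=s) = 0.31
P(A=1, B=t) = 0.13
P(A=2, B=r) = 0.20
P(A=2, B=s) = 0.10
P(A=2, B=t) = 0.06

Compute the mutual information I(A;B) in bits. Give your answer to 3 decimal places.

Marginals: p(A) = (0.6400, 0.3600), p(B) = (0.4000, 0.4100, 0.1900).
I(A;B) = H(A) + H(B) − H(A,B).
H(A) = 0.9427, H(B) = 1.5114, H(A,B) = 2.4109.
I(A;B) = 0.9427 + 1.5114 − 2.4109 = 0.043 bits.

0.043 bits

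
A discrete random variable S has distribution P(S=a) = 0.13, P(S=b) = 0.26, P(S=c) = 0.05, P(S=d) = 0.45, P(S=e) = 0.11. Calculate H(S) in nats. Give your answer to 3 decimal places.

1.367 nats

H(S) = −Σ p·ln p.
  −(0.13)·ln(0.13) = 0.2652
  −(0.26)·ln(0.26) = 0.3502
  −(0.05)·ln(0.05) = 0.1498
  −(0.45)·ln(0.45) = 0.3593
  −(0.11)·ln(0.11) = 0.2428
Sum: 0.2652 + 0.3502 + 0.1498 + 0.3593 + 0.2428 = 1.367 nats.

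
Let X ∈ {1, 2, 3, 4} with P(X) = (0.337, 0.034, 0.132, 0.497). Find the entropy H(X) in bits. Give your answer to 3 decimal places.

H(X) = −Σ p·log₂ p.
  −(0.337)·log₂(0.337) = 0.5288
  −(0.034)·log₂(0.034) = 0.1659
  −(0.132)·log₂(0.132) = 0.3856
  −(0.497)·log₂(0.497) = 0.5013
Sum: 0.5288 + 0.1659 + 0.3856 + 0.5013 = 1.582 bits.

1.582 bits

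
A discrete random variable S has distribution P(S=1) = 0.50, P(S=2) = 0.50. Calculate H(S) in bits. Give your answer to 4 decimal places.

H(S) = −Σ p·log₂ p.
  −(0.50)·log₂(0.50) = 0.50000
  −(0.50)·log₂(0.50) = 0.50000
Sum: 0.50000 + 0.50000 = 1.0000 bits.

1.0000 bits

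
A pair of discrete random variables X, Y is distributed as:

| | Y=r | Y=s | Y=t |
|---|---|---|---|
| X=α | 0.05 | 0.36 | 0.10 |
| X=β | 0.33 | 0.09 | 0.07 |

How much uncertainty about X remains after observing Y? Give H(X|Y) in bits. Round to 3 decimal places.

0.704 bits

Chain rule: H(X|Y) = H(X,Y) − H(Y).
Marginals: p(X) = (0.5100, 0.4900), p(Y) = (0.3800, 0.4500, 0.1700).
H(X,Y) = 2.1879 bits; H(Y) = 1.4834 bits.
H(X|Y) = 2.1879 − 1.4834 = 0.704 bits.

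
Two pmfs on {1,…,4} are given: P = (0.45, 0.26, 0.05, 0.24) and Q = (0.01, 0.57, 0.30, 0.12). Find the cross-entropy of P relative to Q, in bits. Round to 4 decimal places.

H(P,Q) = −Σ p·log₂ q.
  −0.45·log₂(0.01) = 2.98974
  −0.26·log₂(0.57) = 0.21085
  −0.05·log₂(0.30) = 0.08685
  −0.24·log₂(0.12) = 0.73413
H(P,Q) = 4.0216 bits.

4.0216 bits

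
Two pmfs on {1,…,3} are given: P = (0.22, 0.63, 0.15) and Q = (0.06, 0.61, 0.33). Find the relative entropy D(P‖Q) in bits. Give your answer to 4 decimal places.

D(P‖Q) = Σ p·log₂(p/q).
  0.22·log₂(0.22/0.06) = 0.41238
  0.63·log₂(0.63/0.61) = 0.02932
  0.15·log₂(0.15/0.33) = -0.17063
D(P‖Q) = 0.2711 bits.

0.2711 bits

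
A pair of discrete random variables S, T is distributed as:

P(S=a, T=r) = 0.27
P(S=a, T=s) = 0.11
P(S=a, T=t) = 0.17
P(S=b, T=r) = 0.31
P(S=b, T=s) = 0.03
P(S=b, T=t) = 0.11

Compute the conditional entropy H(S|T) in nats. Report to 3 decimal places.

Marginals: p(S) = (0.5500, 0.4500), p(T) = (0.5800, 0.1400, 0.2800).
H(S|T) = Σ p(T) · H(S|T=·).
  T=r: p=0.5800, H(S|T=r) = 0.6908
  T=s: p=0.1400, H(S|T=s) = 0.5196
  T=t: p=0.2800, H(S|T=t) = 0.6700
Weighted sum = 0.661 nats.

0.661 nats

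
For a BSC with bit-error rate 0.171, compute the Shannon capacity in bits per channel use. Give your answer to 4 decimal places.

Binary symmetric channel: C = 1 − h₂(ε) where h₂ is the binary entropy function.
h₂(0.171) = −0.171·log₂0.171 − 0.829·log₂0.829 = 0.6600.
C = 1 − 0.6600 = 0.3400 bits per channel use.

0.3400 bits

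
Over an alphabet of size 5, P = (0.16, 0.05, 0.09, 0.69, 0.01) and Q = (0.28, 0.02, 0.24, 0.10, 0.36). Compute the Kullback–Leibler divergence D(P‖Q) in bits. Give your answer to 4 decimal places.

1.6806 bits

D(P‖Q) = Σ p·log₂(p/q).
  0.16·log₂(0.16/0.28) = -0.12918
  0.05·log₂(0.05/0.02) = 0.06610
  0.09·log₂(0.09/0.24) = -0.12735
  0.69·log₂(0.69/0.10) = 1.92275
  0.01·log₂(0.01/0.36) = -0.05170
D(P‖Q) = 1.6806 bits.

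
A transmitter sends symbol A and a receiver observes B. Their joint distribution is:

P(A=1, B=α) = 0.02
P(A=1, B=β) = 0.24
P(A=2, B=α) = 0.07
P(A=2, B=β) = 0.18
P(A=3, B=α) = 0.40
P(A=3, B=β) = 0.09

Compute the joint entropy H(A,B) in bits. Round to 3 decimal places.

H(A,B) = −Σ p(x,y)·log₂ p(x,y) over all 6 cells.
  cell (1,α): −0.02·log₂0.02 = 0.1129
  cell (1,β): −0.24·log₂0.24 = 0.4941
  cell (2,α): −0.07·log₂0.07 = 0.2686
  cell (2,β): −0.18·log₂0.18 = 0.4453
  cell (3,α): −0.40·log₂0.40 = 0.5288
  cell (3,β): −0.09·log₂0.09 = 0.3127
Sum = 2.162 bits.

2.162 bits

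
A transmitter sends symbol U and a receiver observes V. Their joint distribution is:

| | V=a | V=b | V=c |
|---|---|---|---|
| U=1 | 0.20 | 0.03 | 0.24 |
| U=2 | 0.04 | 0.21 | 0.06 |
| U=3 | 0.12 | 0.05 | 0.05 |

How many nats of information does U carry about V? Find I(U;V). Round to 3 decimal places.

0.196 nats

Marginals: p(U) = (0.4700, 0.3100, 0.2200), p(V) = (0.3600, 0.2900, 0.3500).
I(U;V) = H(U) + H(V) − H(U,V).
H(U) = 1.0510, H(V) = 1.0942, H(U,V) = 1.9489.
I(U;V) = 1.0510 + 1.0942 − 1.9489 = 0.196 nats.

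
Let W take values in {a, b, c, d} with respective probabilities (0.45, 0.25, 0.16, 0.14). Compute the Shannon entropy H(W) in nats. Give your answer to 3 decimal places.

H(W) = −Σ p·ln p.
  −(0.45)·ln(0.45) = 0.3593
  −(0.25)·ln(0.25) = 0.3466
  −(0.16)·ln(0.16) = 0.2932
  −(0.14)·ln(0.14) = 0.2753
Sum: 0.3593 + 0.3466 + 0.2932 + 0.2753 = 1.274 nats.

1.274 nats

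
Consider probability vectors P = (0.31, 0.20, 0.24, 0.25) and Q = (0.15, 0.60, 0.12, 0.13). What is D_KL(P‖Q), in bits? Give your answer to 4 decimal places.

0.4835 bits

D(P‖Q) = Σ p·log₂(p/q).
  0.31·log₂(0.31/0.15) = 0.32466
  0.20·log₂(0.20/0.60) = -0.31699
  0.24·log₂(0.24/0.12) = 0.24000
  0.25·log₂(0.25/0.13) = 0.23585
D(P‖Q) = 0.4835 bits.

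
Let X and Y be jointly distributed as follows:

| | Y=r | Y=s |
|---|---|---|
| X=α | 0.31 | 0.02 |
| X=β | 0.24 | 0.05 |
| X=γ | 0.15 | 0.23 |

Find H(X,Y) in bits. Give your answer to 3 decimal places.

H(X,Y) = −Σ p(x,y)·log₂ p(x,y) over all 6 cells.
  cell (α,r): −0.31·log₂0.31 = 0.5238
  cell (α,s): −0.02·log₂0.02 = 0.1129
  cell (β,r): −0.24·log₂0.24 = 0.4941
  cell (β,s): −0.05·log₂0.05 = 0.2161
  cell (γ,r): −0.15·log₂0.15 = 0.4105
  cell (γ,s): −0.23·log₂0.23 = 0.4877
Sum = 2.245 bits.

2.245 bits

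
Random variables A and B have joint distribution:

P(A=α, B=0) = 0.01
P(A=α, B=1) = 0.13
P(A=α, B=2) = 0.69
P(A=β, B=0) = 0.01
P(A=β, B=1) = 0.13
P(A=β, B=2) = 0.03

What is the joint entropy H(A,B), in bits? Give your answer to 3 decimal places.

H(A,B) = −Σ p(x,y)·log₂ p(x,y) over all 6 cells.
  cell (α,0): −0.01·log₂0.01 = 0.0664
  cell (α,1): −0.13·log₂0.13 = 0.3826
  cell (α,2): −0.69·log₂0.69 = 0.3694
  cell (β,0): −0.01·log₂0.01 = 0.0664
  cell (β,1): −0.13·log₂0.13 = 0.3826
  cell (β,2): −0.03·log₂0.03 = 0.1518
Sum = 1.419 bits.

1.419 bits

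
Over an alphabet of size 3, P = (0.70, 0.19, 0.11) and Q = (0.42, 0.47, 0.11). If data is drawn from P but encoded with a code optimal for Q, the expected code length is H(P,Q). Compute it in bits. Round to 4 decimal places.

1.4333 bits

H(P,Q) = −Σ p·log₂ q.
  −0.70·log₂(0.42) = 0.87608
  −0.19·log₂(0.47) = 0.20696
  −0.11·log₂(0.11) = 0.35029
H(P,Q) = 1.4333 bits.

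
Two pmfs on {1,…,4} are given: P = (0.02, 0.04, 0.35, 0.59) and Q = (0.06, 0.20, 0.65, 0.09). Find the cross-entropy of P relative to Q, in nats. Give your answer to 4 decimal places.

H(P,Q) = −Σ p·ln q.
  −0.02·ln(0.06) = 0.05627
  −0.04·ln(0.20) = 0.06438
  −0.35·ln(0.65) = 0.15077
  −0.59·ln(0.09) = 1.42069
H(P,Q) = 1.6921 nats.

1.6921 nats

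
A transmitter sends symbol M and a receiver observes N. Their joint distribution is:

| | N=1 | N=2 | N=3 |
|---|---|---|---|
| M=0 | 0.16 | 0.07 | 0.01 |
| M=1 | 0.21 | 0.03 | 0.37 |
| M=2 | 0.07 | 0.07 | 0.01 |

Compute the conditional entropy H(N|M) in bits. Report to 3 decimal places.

1.177 bits

Chain rule: H(N|M) = H(M,N) − H(M).
Marginals: p(M) = (0.2400, 0.6100, 0.1500), p(N) = (0.4400, 0.1700, 0.3900).
H(M,N) = 2.5169 bits; H(M) = 1.3397 bits.
H(N|M) = 2.5169 − 1.3397 = 1.177 bits.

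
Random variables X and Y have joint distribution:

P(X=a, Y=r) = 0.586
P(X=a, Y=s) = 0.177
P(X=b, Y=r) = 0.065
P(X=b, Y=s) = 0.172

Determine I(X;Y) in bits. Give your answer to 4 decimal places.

0.1361 bits

Marginals: p(X) = (0.7630, 0.2370), p(Y) = (0.6510, 0.3490).
I(X;Y) = H(X) + H(Y) − H(X,Y).
H(X) = 0.7900, H(Y) = 0.9332, H(X,Y) = 1.5871.
I(X;Y) = 0.7900 + 0.9332 − 1.5871 = 0.1361 bits.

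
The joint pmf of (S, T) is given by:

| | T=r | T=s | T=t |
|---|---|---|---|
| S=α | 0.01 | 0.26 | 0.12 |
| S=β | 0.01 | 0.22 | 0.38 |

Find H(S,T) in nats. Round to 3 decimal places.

H(S,T) = −Σ p(x,y)·ln p(x,y) over all 6 cells.
  cell (α,r): −0.01·ln0.01 = 0.0461
  cell (α,s): −0.26·ln0.26 = 0.3502
  cell (α,t): −0.12·ln0.12 = 0.2544
  cell (β,r): −0.01·ln0.01 = 0.0461
  cell (β,s): −0.22·ln0.22 = 0.3331
  cell (β,t): −0.38·ln0.38 = 0.3677
Sum = 1.398 nats.

1.398 nats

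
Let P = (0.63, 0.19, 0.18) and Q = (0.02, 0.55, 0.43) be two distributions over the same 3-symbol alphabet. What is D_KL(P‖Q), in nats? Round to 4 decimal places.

1.8148 nats

D(P‖Q) = Σ p·ln(p/q).
  0.63·ln(0.63/0.02) = 2.17349
  0.19·ln(0.19/0.55) = -0.20195
  0.18·ln(0.18/0.43) = -0.15675
D(P‖Q) = 1.8148 nats.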